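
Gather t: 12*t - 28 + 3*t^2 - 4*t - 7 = 3*t^2 + 8*t - 35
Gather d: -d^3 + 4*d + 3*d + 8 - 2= -d^3 + 7*d + 6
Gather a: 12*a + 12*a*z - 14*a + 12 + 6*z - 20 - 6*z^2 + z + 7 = a*(12*z - 2) - 6*z^2 + 7*z - 1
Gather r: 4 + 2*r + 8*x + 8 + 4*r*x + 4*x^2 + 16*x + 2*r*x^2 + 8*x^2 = r*(2*x^2 + 4*x + 2) + 12*x^2 + 24*x + 12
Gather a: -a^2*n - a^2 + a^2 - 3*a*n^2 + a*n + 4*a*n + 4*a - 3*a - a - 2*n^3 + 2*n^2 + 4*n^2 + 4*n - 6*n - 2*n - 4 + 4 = -a^2*n + a*(-3*n^2 + 5*n) - 2*n^3 + 6*n^2 - 4*n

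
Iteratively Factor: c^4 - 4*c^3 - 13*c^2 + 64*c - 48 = (c - 3)*(c^3 - c^2 - 16*c + 16) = (c - 3)*(c + 4)*(c^2 - 5*c + 4) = (c - 4)*(c - 3)*(c + 4)*(c - 1)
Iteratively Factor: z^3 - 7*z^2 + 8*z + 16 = (z - 4)*(z^2 - 3*z - 4) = (z - 4)*(z + 1)*(z - 4)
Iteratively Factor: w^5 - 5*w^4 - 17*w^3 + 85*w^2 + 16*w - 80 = (w + 4)*(w^4 - 9*w^3 + 19*w^2 + 9*w - 20) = (w + 1)*(w + 4)*(w^3 - 10*w^2 + 29*w - 20) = (w - 4)*(w + 1)*(w + 4)*(w^2 - 6*w + 5) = (w - 5)*(w - 4)*(w + 1)*(w + 4)*(w - 1)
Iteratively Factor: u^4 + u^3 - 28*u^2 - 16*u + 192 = (u + 4)*(u^3 - 3*u^2 - 16*u + 48) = (u - 4)*(u + 4)*(u^2 + u - 12) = (u - 4)*(u + 4)^2*(u - 3)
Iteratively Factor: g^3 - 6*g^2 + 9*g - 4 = (g - 1)*(g^2 - 5*g + 4) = (g - 4)*(g - 1)*(g - 1)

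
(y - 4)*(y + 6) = y^2 + 2*y - 24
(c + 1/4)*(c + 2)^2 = c^3 + 17*c^2/4 + 5*c + 1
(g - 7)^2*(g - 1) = g^3 - 15*g^2 + 63*g - 49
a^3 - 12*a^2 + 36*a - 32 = (a - 8)*(a - 2)^2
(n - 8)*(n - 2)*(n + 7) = n^3 - 3*n^2 - 54*n + 112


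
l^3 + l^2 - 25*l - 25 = (l - 5)*(l + 1)*(l + 5)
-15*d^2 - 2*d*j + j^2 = (-5*d + j)*(3*d + j)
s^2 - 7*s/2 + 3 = (s - 2)*(s - 3/2)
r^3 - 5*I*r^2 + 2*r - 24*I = (r - 4*I)*(r - 3*I)*(r + 2*I)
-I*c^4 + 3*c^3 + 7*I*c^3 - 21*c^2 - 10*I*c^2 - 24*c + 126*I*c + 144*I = (c - 8)*(c - 3*I)*(c + 6*I)*(-I*c - I)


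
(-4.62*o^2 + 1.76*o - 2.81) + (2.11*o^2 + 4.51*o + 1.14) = -2.51*o^2 + 6.27*o - 1.67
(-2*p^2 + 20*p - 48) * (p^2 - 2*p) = -2*p^4 + 24*p^3 - 88*p^2 + 96*p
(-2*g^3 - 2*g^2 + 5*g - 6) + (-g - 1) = -2*g^3 - 2*g^2 + 4*g - 7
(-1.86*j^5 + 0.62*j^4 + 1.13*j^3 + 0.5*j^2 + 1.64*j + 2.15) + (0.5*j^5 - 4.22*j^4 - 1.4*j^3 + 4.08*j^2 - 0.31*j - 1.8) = -1.36*j^5 - 3.6*j^4 - 0.27*j^3 + 4.58*j^2 + 1.33*j + 0.35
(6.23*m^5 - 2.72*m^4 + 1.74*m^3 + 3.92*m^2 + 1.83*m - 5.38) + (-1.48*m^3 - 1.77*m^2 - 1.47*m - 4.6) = 6.23*m^5 - 2.72*m^4 + 0.26*m^3 + 2.15*m^2 + 0.36*m - 9.98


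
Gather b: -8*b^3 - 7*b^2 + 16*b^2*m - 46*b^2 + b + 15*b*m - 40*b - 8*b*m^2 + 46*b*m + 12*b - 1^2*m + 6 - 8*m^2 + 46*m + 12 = -8*b^3 + b^2*(16*m - 53) + b*(-8*m^2 + 61*m - 27) - 8*m^2 + 45*m + 18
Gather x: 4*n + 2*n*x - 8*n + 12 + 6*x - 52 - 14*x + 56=-4*n + x*(2*n - 8) + 16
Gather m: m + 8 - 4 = m + 4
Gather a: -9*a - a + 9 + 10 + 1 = 20 - 10*a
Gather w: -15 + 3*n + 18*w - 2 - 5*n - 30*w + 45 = -2*n - 12*w + 28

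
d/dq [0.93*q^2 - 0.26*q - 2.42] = 1.86*q - 0.26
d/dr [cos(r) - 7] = -sin(r)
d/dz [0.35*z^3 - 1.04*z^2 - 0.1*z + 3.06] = 1.05*z^2 - 2.08*z - 0.1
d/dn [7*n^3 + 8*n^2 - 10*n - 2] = 21*n^2 + 16*n - 10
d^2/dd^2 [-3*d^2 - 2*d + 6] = -6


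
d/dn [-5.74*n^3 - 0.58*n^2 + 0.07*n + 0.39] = -17.22*n^2 - 1.16*n + 0.07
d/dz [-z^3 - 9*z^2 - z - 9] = -3*z^2 - 18*z - 1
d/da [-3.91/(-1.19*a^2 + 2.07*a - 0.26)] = (8.0937 - 9.3058*a)/(1.19*a^2 - 2.07*a + 0.26)^2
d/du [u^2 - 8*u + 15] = 2*u - 8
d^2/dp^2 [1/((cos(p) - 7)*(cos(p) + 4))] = (-4*sin(p)^4 + 123*sin(p)^2 + 291*cos(p)/4 + 9*cos(3*p)/4 - 45)/((cos(p) - 7)^3*(cos(p) + 4)^3)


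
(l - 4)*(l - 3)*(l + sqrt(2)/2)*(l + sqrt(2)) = l^4 - 7*l^3 + 3*sqrt(2)*l^3/2 - 21*sqrt(2)*l^2/2 + 13*l^2 - 7*l + 18*sqrt(2)*l + 12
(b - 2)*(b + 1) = b^2 - b - 2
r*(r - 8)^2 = r^3 - 16*r^2 + 64*r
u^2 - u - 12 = (u - 4)*(u + 3)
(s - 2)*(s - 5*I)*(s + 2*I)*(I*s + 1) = I*s^4 + 4*s^3 - 2*I*s^3 - 8*s^2 + 7*I*s^2 + 10*s - 14*I*s - 20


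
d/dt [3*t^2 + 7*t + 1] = 6*t + 7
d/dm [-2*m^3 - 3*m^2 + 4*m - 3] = -6*m^2 - 6*m + 4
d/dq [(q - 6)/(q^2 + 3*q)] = (-q^2 + 12*q + 18)/(q^2*(q^2 + 6*q + 9))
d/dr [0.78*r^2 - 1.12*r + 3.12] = 1.56*r - 1.12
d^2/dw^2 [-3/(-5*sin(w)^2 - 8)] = 30*(-10*sin(w)^4 + 31*sin(w)^2 - 8)/(5*sin(w)^2 + 8)^3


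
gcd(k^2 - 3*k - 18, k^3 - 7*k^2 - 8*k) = 1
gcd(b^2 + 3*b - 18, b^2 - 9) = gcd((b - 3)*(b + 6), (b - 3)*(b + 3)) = b - 3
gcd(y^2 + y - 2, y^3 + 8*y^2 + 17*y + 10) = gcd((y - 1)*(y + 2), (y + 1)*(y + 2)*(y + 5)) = y + 2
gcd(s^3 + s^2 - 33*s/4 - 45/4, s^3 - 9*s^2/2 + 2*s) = 1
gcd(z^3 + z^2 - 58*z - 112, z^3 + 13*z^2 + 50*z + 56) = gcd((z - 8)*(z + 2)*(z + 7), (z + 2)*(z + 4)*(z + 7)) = z^2 + 9*z + 14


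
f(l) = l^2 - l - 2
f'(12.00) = 23.00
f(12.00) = 130.00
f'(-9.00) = -19.00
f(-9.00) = 88.00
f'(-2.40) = -5.80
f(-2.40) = 6.16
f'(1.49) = 1.98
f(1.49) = -1.27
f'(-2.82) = -6.64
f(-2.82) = 8.77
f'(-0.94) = -2.88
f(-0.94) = -0.18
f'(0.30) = -0.40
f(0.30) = -2.21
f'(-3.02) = -7.04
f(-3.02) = 10.14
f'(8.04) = 15.08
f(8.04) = 54.60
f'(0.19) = -0.62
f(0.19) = -2.15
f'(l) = 2*l - 1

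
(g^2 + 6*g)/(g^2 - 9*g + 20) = g*(g + 6)/(g^2 - 9*g + 20)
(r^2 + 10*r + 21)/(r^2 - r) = (r^2 + 10*r + 21)/(r*(r - 1))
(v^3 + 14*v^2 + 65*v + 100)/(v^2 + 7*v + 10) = (v^2 + 9*v + 20)/(v + 2)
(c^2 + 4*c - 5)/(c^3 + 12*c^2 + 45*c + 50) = (c - 1)/(c^2 + 7*c + 10)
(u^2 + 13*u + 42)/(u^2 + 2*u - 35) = (u + 6)/(u - 5)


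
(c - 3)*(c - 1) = c^2 - 4*c + 3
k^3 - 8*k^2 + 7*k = k*(k - 7)*(k - 1)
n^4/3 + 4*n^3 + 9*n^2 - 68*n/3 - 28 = (n/3 + 1/3)*(n - 2)*(n + 6)*(n + 7)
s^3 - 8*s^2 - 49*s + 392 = (s - 8)*(s - 7)*(s + 7)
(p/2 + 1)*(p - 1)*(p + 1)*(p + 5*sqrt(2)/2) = p^4/2 + p^3 + 5*sqrt(2)*p^3/4 - p^2/2 + 5*sqrt(2)*p^2/2 - 5*sqrt(2)*p/4 - p - 5*sqrt(2)/2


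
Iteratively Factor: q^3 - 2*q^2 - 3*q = (q - 3)*(q^2 + q) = (q - 3)*(q + 1)*(q)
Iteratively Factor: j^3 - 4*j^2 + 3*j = (j)*(j^2 - 4*j + 3) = j*(j - 1)*(j - 3)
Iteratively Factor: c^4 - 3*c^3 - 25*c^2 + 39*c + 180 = (c + 3)*(c^3 - 6*c^2 - 7*c + 60) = (c - 5)*(c + 3)*(c^2 - c - 12) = (c - 5)*(c - 4)*(c + 3)*(c + 3)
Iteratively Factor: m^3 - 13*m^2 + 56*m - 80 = (m - 4)*(m^2 - 9*m + 20) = (m - 4)^2*(m - 5)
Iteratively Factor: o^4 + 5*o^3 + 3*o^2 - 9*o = (o - 1)*(o^3 + 6*o^2 + 9*o) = (o - 1)*(o + 3)*(o^2 + 3*o) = (o - 1)*(o + 3)^2*(o)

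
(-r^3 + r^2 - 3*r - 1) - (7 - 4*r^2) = -r^3 + 5*r^2 - 3*r - 8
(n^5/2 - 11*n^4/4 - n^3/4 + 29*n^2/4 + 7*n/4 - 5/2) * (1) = n^5/2 - 11*n^4/4 - n^3/4 + 29*n^2/4 + 7*n/4 - 5/2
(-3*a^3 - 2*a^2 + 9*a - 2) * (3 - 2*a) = 6*a^4 - 5*a^3 - 24*a^2 + 31*a - 6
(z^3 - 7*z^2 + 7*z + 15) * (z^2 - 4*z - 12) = z^5 - 11*z^4 + 23*z^3 + 71*z^2 - 144*z - 180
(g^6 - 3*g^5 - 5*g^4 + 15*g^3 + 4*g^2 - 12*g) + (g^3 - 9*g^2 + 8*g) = g^6 - 3*g^5 - 5*g^4 + 16*g^3 - 5*g^2 - 4*g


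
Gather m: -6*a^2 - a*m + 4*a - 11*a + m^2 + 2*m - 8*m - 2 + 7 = -6*a^2 - 7*a + m^2 + m*(-a - 6) + 5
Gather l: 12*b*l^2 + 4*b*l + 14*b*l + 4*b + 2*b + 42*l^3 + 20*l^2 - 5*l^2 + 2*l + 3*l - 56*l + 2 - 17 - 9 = 6*b + 42*l^3 + l^2*(12*b + 15) + l*(18*b - 51) - 24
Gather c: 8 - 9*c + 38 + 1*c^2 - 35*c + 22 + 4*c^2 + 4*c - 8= 5*c^2 - 40*c + 60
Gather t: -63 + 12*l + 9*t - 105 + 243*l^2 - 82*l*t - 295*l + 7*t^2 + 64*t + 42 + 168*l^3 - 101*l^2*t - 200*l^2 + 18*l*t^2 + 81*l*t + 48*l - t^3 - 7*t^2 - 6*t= 168*l^3 + 43*l^2 + 18*l*t^2 - 235*l - t^3 + t*(-101*l^2 - l + 67) - 126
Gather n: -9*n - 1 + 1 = -9*n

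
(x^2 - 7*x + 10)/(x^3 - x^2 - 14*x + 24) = (x - 5)/(x^2 + x - 12)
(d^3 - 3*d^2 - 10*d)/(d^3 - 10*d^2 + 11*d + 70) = d/(d - 7)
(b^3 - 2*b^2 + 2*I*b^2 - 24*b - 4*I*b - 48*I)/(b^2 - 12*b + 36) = (b^2 + 2*b*(2 + I) + 8*I)/(b - 6)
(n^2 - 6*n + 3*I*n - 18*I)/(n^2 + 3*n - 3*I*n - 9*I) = (n^2 + 3*n*(-2 + I) - 18*I)/(n^2 + 3*n*(1 - I) - 9*I)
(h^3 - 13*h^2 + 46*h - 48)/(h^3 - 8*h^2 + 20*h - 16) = (h^2 - 11*h + 24)/(h^2 - 6*h + 8)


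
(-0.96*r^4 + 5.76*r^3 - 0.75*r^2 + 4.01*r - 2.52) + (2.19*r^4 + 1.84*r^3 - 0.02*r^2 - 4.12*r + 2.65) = 1.23*r^4 + 7.6*r^3 - 0.77*r^2 - 0.11*r + 0.13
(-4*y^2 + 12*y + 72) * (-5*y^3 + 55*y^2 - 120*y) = 20*y^5 - 280*y^4 + 780*y^3 + 2520*y^2 - 8640*y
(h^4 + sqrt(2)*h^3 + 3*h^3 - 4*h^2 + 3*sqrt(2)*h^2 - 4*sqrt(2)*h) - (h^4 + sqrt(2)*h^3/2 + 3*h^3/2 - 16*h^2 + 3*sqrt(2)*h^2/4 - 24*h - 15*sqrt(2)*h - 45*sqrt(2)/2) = sqrt(2)*h^3/2 + 3*h^3/2 + 9*sqrt(2)*h^2/4 + 12*h^2 + 11*sqrt(2)*h + 24*h + 45*sqrt(2)/2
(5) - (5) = 0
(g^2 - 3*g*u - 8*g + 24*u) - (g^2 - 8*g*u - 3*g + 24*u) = 5*g*u - 5*g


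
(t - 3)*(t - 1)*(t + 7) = t^3 + 3*t^2 - 25*t + 21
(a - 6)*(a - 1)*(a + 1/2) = a^3 - 13*a^2/2 + 5*a/2 + 3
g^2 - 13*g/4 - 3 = (g - 4)*(g + 3/4)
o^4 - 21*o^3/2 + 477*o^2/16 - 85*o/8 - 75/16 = (o - 5)^2*(o - 3/4)*(o + 1/4)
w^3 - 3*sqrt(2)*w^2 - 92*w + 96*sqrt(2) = (w - 8*sqrt(2))*(w - sqrt(2))*(w + 6*sqrt(2))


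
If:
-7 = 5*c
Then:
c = -7/5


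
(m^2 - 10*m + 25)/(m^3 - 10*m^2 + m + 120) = (m - 5)/(m^2 - 5*m - 24)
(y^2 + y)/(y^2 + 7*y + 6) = y/(y + 6)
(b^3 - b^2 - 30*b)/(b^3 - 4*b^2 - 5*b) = (-b^2 + b + 30)/(-b^2 + 4*b + 5)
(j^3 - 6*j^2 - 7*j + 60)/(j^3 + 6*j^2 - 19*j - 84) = (j - 5)/(j + 7)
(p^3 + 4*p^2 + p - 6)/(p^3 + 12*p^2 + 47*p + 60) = (p^2 + p - 2)/(p^2 + 9*p + 20)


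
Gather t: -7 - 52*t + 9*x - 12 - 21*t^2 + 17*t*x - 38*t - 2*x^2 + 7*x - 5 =-21*t^2 + t*(17*x - 90) - 2*x^2 + 16*x - 24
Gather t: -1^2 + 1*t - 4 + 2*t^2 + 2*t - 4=2*t^2 + 3*t - 9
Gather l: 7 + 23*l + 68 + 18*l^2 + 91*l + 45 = 18*l^2 + 114*l + 120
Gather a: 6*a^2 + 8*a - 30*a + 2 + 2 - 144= 6*a^2 - 22*a - 140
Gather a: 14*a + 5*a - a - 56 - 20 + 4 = 18*a - 72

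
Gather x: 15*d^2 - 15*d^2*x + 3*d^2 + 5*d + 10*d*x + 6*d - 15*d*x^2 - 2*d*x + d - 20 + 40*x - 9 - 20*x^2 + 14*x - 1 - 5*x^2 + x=18*d^2 + 12*d + x^2*(-15*d - 25) + x*(-15*d^2 + 8*d + 55) - 30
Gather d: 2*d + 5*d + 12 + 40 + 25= 7*d + 77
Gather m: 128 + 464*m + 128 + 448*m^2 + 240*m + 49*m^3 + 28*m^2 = 49*m^3 + 476*m^2 + 704*m + 256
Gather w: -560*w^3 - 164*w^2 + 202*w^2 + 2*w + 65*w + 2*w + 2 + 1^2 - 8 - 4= -560*w^3 + 38*w^2 + 69*w - 9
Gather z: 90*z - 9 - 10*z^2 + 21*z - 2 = -10*z^2 + 111*z - 11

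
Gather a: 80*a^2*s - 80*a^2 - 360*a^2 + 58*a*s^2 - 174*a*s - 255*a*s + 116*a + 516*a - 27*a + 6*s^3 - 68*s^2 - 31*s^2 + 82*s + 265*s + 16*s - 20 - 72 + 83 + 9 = a^2*(80*s - 440) + a*(58*s^2 - 429*s + 605) + 6*s^3 - 99*s^2 + 363*s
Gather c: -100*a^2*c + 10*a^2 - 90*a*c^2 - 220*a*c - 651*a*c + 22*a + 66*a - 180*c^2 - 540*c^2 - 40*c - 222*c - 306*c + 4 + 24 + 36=10*a^2 + 88*a + c^2*(-90*a - 720) + c*(-100*a^2 - 871*a - 568) + 64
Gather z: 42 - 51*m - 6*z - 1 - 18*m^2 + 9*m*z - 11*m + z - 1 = -18*m^2 - 62*m + z*(9*m - 5) + 40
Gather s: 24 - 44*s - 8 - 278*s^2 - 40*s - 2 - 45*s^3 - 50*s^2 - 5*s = -45*s^3 - 328*s^2 - 89*s + 14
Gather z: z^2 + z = z^2 + z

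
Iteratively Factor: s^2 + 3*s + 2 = (s + 2)*(s + 1)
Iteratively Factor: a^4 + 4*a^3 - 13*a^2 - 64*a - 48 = (a - 4)*(a^3 + 8*a^2 + 19*a + 12) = (a - 4)*(a + 4)*(a^2 + 4*a + 3) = (a - 4)*(a + 1)*(a + 4)*(a + 3)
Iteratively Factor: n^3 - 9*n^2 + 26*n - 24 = (n - 3)*(n^2 - 6*n + 8) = (n - 3)*(n - 2)*(n - 4)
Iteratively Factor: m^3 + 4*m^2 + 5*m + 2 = (m + 2)*(m^2 + 2*m + 1) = (m + 1)*(m + 2)*(m + 1)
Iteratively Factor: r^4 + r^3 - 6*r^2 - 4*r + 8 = (r + 2)*(r^3 - r^2 - 4*r + 4) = (r + 2)^2*(r^2 - 3*r + 2) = (r - 1)*(r + 2)^2*(r - 2)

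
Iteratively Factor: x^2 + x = (x)*(x + 1)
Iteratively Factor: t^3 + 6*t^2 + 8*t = (t + 2)*(t^2 + 4*t) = (t + 2)*(t + 4)*(t)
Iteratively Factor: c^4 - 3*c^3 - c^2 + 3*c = (c - 1)*(c^3 - 2*c^2 - 3*c) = (c - 1)*(c + 1)*(c^2 - 3*c) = (c - 3)*(c - 1)*(c + 1)*(c)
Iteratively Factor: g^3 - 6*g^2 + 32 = (g - 4)*(g^2 - 2*g - 8) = (g - 4)^2*(g + 2)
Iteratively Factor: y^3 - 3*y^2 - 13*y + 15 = (y - 5)*(y^2 + 2*y - 3) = (y - 5)*(y - 1)*(y + 3)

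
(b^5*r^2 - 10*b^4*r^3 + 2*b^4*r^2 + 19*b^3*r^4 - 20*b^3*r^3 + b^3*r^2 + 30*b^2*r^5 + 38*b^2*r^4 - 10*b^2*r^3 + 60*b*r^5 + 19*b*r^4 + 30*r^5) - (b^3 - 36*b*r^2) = b^5*r^2 - 10*b^4*r^3 + 2*b^4*r^2 + 19*b^3*r^4 - 20*b^3*r^3 + b^3*r^2 - b^3 + 30*b^2*r^5 + 38*b^2*r^4 - 10*b^2*r^3 + 60*b*r^5 + 19*b*r^4 + 36*b*r^2 + 30*r^5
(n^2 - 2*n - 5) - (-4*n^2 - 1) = 5*n^2 - 2*n - 4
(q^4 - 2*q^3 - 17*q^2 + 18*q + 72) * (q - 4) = q^5 - 6*q^4 - 9*q^3 + 86*q^2 - 288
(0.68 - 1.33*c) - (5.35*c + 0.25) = 0.43 - 6.68*c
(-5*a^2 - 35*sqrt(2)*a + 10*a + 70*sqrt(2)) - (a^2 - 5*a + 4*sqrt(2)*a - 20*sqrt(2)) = -6*a^2 - 39*sqrt(2)*a + 15*a + 90*sqrt(2)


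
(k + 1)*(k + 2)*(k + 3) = k^3 + 6*k^2 + 11*k + 6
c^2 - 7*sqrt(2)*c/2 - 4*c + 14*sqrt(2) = (c - 4)*(c - 7*sqrt(2)/2)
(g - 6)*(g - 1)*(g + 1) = g^3 - 6*g^2 - g + 6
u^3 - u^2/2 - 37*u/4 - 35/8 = (u - 7/2)*(u + 1/2)*(u + 5/2)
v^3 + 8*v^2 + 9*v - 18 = (v - 1)*(v + 3)*(v + 6)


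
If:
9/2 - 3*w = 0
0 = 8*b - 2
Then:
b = 1/4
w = 3/2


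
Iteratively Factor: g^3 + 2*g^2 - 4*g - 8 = (g + 2)*(g^2 - 4) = (g + 2)^2*(g - 2)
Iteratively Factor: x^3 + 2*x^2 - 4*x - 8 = (x + 2)*(x^2 - 4) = (x - 2)*(x + 2)*(x + 2)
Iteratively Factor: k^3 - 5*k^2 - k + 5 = (k + 1)*(k^2 - 6*k + 5) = (k - 1)*(k + 1)*(k - 5)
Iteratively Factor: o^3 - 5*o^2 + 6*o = (o - 3)*(o^2 - 2*o) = (o - 3)*(o - 2)*(o)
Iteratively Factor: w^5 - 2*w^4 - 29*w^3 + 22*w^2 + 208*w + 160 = (w + 4)*(w^4 - 6*w^3 - 5*w^2 + 42*w + 40) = (w - 5)*(w + 4)*(w^3 - w^2 - 10*w - 8) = (w - 5)*(w + 1)*(w + 4)*(w^2 - 2*w - 8) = (w - 5)*(w - 4)*(w + 1)*(w + 4)*(w + 2)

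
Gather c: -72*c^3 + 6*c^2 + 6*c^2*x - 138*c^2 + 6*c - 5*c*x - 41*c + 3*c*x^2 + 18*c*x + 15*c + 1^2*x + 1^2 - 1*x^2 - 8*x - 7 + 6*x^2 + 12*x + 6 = -72*c^3 + c^2*(6*x - 132) + c*(3*x^2 + 13*x - 20) + 5*x^2 + 5*x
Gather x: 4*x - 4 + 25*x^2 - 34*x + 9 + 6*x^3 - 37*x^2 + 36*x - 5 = 6*x^3 - 12*x^2 + 6*x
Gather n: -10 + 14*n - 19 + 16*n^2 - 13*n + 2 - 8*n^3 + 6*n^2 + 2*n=-8*n^3 + 22*n^2 + 3*n - 27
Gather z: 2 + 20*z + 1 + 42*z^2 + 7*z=42*z^2 + 27*z + 3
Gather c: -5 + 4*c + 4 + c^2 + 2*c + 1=c^2 + 6*c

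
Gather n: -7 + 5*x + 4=5*x - 3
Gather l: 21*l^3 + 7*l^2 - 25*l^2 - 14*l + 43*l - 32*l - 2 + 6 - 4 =21*l^3 - 18*l^2 - 3*l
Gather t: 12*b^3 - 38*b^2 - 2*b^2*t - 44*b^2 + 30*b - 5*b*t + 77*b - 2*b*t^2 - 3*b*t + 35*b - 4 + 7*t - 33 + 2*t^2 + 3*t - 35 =12*b^3 - 82*b^2 + 142*b + t^2*(2 - 2*b) + t*(-2*b^2 - 8*b + 10) - 72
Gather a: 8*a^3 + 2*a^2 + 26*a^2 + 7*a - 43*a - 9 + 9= 8*a^3 + 28*a^2 - 36*a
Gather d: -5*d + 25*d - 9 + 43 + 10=20*d + 44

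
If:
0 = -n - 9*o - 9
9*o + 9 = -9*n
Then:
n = 0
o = -1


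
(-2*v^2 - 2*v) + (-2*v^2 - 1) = -4*v^2 - 2*v - 1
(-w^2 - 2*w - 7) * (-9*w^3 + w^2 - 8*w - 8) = 9*w^5 + 17*w^4 + 69*w^3 + 17*w^2 + 72*w + 56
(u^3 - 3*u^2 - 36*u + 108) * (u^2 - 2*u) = u^5 - 5*u^4 - 30*u^3 + 180*u^2 - 216*u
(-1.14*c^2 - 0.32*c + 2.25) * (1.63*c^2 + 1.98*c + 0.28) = -1.8582*c^4 - 2.7788*c^3 + 2.7147*c^2 + 4.3654*c + 0.63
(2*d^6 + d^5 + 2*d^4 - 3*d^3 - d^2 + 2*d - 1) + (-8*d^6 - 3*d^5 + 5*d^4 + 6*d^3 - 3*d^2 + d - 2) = -6*d^6 - 2*d^5 + 7*d^4 + 3*d^3 - 4*d^2 + 3*d - 3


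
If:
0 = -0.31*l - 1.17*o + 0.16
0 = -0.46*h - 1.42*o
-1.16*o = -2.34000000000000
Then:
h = -6.23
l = -7.10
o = 2.02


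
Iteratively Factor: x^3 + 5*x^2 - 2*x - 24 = (x + 4)*(x^2 + x - 6) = (x + 3)*(x + 4)*(x - 2)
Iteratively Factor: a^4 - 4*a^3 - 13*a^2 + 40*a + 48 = (a + 3)*(a^3 - 7*a^2 + 8*a + 16) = (a - 4)*(a + 3)*(a^2 - 3*a - 4) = (a - 4)*(a + 1)*(a + 3)*(a - 4)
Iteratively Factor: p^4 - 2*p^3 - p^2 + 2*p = (p)*(p^3 - 2*p^2 - p + 2) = p*(p - 2)*(p^2 - 1) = p*(p - 2)*(p + 1)*(p - 1)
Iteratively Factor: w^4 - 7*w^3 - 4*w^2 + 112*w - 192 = (w - 3)*(w^3 - 4*w^2 - 16*w + 64) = (w - 3)*(w + 4)*(w^2 - 8*w + 16) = (w - 4)*(w - 3)*(w + 4)*(w - 4)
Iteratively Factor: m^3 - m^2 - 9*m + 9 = (m - 3)*(m^2 + 2*m - 3) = (m - 3)*(m - 1)*(m + 3)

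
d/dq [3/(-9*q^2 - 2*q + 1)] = 6*(9*q + 1)/(9*q^2 + 2*q - 1)^2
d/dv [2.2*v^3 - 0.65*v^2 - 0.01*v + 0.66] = 6.6*v^2 - 1.3*v - 0.01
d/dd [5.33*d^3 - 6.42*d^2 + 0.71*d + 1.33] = 15.99*d^2 - 12.84*d + 0.71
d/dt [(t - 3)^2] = 2*t - 6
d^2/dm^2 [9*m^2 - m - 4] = 18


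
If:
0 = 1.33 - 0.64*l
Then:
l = 2.08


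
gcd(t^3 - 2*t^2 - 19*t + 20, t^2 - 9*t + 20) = t - 5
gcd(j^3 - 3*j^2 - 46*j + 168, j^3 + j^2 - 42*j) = j^2 + j - 42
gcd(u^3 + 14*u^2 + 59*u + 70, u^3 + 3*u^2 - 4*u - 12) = u + 2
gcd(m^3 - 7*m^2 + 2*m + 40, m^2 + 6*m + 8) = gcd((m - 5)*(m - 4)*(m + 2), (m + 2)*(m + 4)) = m + 2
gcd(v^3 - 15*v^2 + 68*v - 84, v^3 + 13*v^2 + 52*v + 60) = 1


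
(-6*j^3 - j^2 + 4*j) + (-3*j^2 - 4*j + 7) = -6*j^3 - 4*j^2 + 7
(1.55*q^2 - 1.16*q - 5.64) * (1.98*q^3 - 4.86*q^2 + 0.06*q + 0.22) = 3.069*q^5 - 9.8298*q^4 - 5.4366*q^3 + 27.6818*q^2 - 0.5936*q - 1.2408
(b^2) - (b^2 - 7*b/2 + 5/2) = 7*b/2 - 5/2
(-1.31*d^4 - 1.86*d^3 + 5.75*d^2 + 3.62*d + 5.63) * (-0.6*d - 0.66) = 0.786*d^5 + 1.9806*d^4 - 2.2224*d^3 - 5.967*d^2 - 5.7672*d - 3.7158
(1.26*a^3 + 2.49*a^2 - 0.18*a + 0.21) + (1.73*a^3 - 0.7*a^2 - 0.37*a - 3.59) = 2.99*a^3 + 1.79*a^2 - 0.55*a - 3.38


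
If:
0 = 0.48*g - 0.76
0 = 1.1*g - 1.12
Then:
No Solution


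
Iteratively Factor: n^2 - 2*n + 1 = (n - 1)*(n - 1)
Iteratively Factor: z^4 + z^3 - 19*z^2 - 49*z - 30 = (z + 2)*(z^3 - z^2 - 17*z - 15) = (z + 2)*(z + 3)*(z^2 - 4*z - 5) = (z + 1)*(z + 2)*(z + 3)*(z - 5)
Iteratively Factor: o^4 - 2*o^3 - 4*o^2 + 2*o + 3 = (o - 1)*(o^3 - o^2 - 5*o - 3) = (o - 1)*(o + 1)*(o^2 - 2*o - 3) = (o - 3)*(o - 1)*(o + 1)*(o + 1)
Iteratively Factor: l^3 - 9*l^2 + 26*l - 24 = (l - 3)*(l^2 - 6*l + 8) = (l - 4)*(l - 3)*(l - 2)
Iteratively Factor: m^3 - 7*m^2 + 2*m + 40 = (m - 4)*(m^2 - 3*m - 10) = (m - 5)*(m - 4)*(m + 2)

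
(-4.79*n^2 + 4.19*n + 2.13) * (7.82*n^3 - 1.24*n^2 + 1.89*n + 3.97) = -37.4578*n^5 + 38.7054*n^4 + 2.4079*n^3 - 13.7384*n^2 + 20.66*n + 8.4561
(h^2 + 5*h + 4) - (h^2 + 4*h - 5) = h + 9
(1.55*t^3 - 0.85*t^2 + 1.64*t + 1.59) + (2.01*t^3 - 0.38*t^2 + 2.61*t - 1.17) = 3.56*t^3 - 1.23*t^2 + 4.25*t + 0.42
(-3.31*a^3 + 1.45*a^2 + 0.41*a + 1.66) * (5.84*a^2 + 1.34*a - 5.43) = -19.3304*a^5 + 4.0326*a^4 + 22.3107*a^3 + 2.3703*a^2 - 0.00189999999999957*a - 9.0138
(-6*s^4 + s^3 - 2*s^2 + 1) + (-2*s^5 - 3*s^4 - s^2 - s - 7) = -2*s^5 - 9*s^4 + s^3 - 3*s^2 - s - 6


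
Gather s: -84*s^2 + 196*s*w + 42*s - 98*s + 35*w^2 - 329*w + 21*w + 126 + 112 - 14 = -84*s^2 + s*(196*w - 56) + 35*w^2 - 308*w + 224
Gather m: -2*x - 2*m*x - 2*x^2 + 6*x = -2*m*x - 2*x^2 + 4*x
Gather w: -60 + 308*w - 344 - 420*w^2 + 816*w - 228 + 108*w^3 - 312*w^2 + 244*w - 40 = 108*w^3 - 732*w^2 + 1368*w - 672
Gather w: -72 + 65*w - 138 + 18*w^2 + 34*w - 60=18*w^2 + 99*w - 270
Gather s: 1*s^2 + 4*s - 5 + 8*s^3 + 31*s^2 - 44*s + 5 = 8*s^3 + 32*s^2 - 40*s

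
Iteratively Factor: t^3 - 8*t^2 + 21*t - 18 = (t - 3)*(t^2 - 5*t + 6) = (t - 3)^2*(t - 2)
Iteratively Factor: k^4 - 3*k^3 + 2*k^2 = (k - 1)*(k^3 - 2*k^2) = k*(k - 1)*(k^2 - 2*k) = k*(k - 2)*(k - 1)*(k)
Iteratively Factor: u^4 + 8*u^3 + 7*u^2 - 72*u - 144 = (u + 4)*(u^3 + 4*u^2 - 9*u - 36) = (u + 3)*(u + 4)*(u^2 + u - 12) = (u - 3)*(u + 3)*(u + 4)*(u + 4)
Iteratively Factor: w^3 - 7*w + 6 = (w - 1)*(w^2 + w - 6) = (w - 1)*(w + 3)*(w - 2)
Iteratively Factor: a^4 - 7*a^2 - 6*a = (a)*(a^3 - 7*a - 6) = a*(a + 1)*(a^2 - a - 6) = a*(a + 1)*(a + 2)*(a - 3)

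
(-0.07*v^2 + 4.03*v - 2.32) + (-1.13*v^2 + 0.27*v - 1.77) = -1.2*v^2 + 4.3*v - 4.09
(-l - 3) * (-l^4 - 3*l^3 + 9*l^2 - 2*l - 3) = l^5 + 6*l^4 - 25*l^2 + 9*l + 9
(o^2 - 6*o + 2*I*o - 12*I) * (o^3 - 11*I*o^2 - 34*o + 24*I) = o^5 - 6*o^4 - 9*I*o^4 - 12*o^3 + 54*I*o^3 + 72*o^2 - 44*I*o^2 - 48*o + 264*I*o + 288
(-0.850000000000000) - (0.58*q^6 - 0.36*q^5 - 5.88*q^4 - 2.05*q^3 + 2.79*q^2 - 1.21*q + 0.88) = -0.58*q^6 + 0.36*q^5 + 5.88*q^4 + 2.05*q^3 - 2.79*q^2 + 1.21*q - 1.73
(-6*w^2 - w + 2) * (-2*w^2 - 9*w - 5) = 12*w^4 + 56*w^3 + 35*w^2 - 13*w - 10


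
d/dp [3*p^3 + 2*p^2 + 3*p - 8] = 9*p^2 + 4*p + 3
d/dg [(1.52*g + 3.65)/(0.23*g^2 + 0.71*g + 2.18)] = (-0.3496*g^2 - 1.679*g + 0.7221)/(0.0529*g^4 + 0.3266*g^3 + 1.5069*g^2 + 3.0956*g + 4.7524)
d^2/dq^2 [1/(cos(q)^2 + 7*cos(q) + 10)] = (-4*sin(q)^4 + 11*sin(q)^2 + 385*cos(q)/4 - 21*cos(3*q)/4 + 71)/((cos(q) + 2)^3*(cos(q) + 5)^3)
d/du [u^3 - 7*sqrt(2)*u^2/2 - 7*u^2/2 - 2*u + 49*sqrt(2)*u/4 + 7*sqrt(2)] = 3*u^2 - 7*sqrt(2)*u - 7*u - 2 + 49*sqrt(2)/4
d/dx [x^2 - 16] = 2*x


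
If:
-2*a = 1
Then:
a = -1/2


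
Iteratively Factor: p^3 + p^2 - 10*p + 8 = (p - 1)*(p^2 + 2*p - 8) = (p - 1)*(p + 4)*(p - 2)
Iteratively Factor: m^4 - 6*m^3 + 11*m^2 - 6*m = (m - 3)*(m^3 - 3*m^2 + 2*m) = (m - 3)*(m - 2)*(m^2 - m) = (m - 3)*(m - 2)*(m - 1)*(m)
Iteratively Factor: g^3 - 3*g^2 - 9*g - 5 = (g + 1)*(g^2 - 4*g - 5) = (g + 1)^2*(g - 5)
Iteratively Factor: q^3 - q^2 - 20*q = (q - 5)*(q^2 + 4*q) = q*(q - 5)*(q + 4)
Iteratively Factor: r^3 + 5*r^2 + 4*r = (r + 4)*(r^2 + r) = r*(r + 4)*(r + 1)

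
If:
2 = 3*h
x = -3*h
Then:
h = 2/3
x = -2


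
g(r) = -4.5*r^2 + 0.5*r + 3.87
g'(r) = 0.5 - 9.0*r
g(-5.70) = -145.18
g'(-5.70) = 51.80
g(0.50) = 3.00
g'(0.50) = -4.00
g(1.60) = -6.85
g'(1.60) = -13.90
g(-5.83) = -152.00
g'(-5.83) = 52.97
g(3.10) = -37.82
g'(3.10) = -27.40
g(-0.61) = 1.89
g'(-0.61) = 5.99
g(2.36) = -20.01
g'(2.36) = -20.74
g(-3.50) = -53.00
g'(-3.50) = 32.00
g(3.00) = -35.13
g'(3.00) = -26.50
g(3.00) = -35.13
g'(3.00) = -26.50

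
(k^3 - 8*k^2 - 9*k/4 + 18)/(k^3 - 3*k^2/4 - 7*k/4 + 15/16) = 4*(2*k^2 - 13*k - 24)/(8*k^2 + 6*k - 5)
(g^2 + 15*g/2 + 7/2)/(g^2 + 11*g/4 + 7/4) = 2*(2*g^2 + 15*g + 7)/(4*g^2 + 11*g + 7)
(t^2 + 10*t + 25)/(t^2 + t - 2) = (t^2 + 10*t + 25)/(t^2 + t - 2)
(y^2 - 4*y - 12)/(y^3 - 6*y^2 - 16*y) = (y - 6)/(y*(y - 8))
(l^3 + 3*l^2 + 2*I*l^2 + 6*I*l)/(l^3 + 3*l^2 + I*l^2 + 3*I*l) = (l + 2*I)/(l + I)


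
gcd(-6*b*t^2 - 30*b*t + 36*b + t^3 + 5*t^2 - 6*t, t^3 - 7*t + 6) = t - 1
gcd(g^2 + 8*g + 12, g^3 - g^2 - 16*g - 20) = g + 2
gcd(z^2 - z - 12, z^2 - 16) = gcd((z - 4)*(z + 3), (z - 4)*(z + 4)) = z - 4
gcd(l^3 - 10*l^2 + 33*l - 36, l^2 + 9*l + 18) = 1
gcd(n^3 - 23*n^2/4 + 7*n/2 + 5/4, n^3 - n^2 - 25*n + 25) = n^2 - 6*n + 5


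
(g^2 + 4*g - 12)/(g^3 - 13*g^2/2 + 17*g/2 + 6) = 2*(g^2 + 4*g - 12)/(2*g^3 - 13*g^2 + 17*g + 12)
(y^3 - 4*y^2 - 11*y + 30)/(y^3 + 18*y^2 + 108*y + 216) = (y^3 - 4*y^2 - 11*y + 30)/(y^3 + 18*y^2 + 108*y + 216)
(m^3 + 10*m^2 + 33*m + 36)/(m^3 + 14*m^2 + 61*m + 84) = (m + 3)/(m + 7)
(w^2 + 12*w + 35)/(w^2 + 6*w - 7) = (w + 5)/(w - 1)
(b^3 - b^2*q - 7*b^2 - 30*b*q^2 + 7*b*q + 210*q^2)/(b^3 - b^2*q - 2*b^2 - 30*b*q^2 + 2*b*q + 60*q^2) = (b - 7)/(b - 2)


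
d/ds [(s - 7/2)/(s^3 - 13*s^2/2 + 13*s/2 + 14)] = (3 - 2*s)/(s^4 - 6*s^3 + s^2 + 24*s + 16)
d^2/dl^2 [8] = 0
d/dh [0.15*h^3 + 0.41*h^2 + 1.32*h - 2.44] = 0.45*h^2 + 0.82*h + 1.32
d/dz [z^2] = 2*z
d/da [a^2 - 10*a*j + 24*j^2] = 2*a - 10*j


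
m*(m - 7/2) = m^2 - 7*m/2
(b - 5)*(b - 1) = b^2 - 6*b + 5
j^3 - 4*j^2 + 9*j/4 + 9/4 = (j - 3)*(j - 3/2)*(j + 1/2)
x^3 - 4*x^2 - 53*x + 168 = (x - 8)*(x - 3)*(x + 7)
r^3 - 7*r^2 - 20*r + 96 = (r - 8)*(r - 3)*(r + 4)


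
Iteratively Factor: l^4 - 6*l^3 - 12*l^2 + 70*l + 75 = (l - 5)*(l^3 - l^2 - 17*l - 15) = (l - 5)^2*(l^2 + 4*l + 3) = (l - 5)^2*(l + 3)*(l + 1)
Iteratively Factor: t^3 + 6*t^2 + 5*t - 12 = (t + 3)*(t^2 + 3*t - 4) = (t + 3)*(t + 4)*(t - 1)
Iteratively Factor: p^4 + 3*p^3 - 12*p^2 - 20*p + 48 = (p + 4)*(p^3 - p^2 - 8*p + 12) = (p + 3)*(p + 4)*(p^2 - 4*p + 4) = (p - 2)*(p + 3)*(p + 4)*(p - 2)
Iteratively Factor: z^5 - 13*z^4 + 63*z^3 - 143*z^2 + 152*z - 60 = (z - 3)*(z^4 - 10*z^3 + 33*z^2 - 44*z + 20) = (z - 5)*(z - 3)*(z^3 - 5*z^2 + 8*z - 4) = (z - 5)*(z - 3)*(z - 1)*(z^2 - 4*z + 4) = (z - 5)*(z - 3)*(z - 2)*(z - 1)*(z - 2)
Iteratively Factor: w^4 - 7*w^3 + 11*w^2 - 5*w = (w - 1)*(w^3 - 6*w^2 + 5*w) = w*(w - 1)*(w^2 - 6*w + 5) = w*(w - 1)^2*(w - 5)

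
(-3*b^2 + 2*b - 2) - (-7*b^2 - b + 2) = 4*b^2 + 3*b - 4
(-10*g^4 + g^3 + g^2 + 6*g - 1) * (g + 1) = -10*g^5 - 9*g^4 + 2*g^3 + 7*g^2 + 5*g - 1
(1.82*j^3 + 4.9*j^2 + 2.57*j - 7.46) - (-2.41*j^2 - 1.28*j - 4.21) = 1.82*j^3 + 7.31*j^2 + 3.85*j - 3.25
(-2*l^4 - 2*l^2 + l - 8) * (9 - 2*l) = 4*l^5 - 18*l^4 + 4*l^3 - 20*l^2 + 25*l - 72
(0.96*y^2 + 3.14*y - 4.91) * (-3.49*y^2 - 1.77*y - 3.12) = -3.3504*y^4 - 12.6578*y^3 + 8.5829*y^2 - 1.1061*y + 15.3192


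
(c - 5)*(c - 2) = c^2 - 7*c + 10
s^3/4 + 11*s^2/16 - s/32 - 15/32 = (s/4 + 1/4)*(s - 3/4)*(s + 5/2)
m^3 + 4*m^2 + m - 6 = (m - 1)*(m + 2)*(m + 3)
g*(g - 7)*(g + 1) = g^3 - 6*g^2 - 7*g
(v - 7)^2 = v^2 - 14*v + 49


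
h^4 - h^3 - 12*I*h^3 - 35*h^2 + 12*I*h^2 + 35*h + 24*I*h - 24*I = (h - 1)*(h - 8*I)*(h - 3*I)*(h - I)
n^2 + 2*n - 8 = (n - 2)*(n + 4)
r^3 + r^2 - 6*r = r*(r - 2)*(r + 3)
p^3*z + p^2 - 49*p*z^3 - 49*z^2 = (p - 7*z)*(p + 7*z)*(p*z + 1)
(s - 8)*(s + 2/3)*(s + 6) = s^3 - 4*s^2/3 - 148*s/3 - 32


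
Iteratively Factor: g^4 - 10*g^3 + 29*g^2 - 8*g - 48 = (g - 3)*(g^3 - 7*g^2 + 8*g + 16) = (g - 4)*(g - 3)*(g^2 - 3*g - 4) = (g - 4)^2*(g - 3)*(g + 1)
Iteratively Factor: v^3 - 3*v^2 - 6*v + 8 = (v - 1)*(v^2 - 2*v - 8) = (v - 4)*(v - 1)*(v + 2)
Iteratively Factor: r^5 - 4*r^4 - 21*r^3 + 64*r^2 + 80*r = (r + 1)*(r^4 - 5*r^3 - 16*r^2 + 80*r) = (r - 4)*(r + 1)*(r^3 - r^2 - 20*r) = r*(r - 4)*(r + 1)*(r^2 - r - 20) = r*(r - 5)*(r - 4)*(r + 1)*(r + 4)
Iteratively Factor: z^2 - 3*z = (z)*(z - 3)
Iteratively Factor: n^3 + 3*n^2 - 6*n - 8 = (n + 1)*(n^2 + 2*n - 8) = (n + 1)*(n + 4)*(n - 2)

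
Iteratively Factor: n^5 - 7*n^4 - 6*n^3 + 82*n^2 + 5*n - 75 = (n - 5)*(n^4 - 2*n^3 - 16*n^2 + 2*n + 15) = (n - 5)*(n - 1)*(n^3 - n^2 - 17*n - 15) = (n - 5)*(n - 1)*(n + 3)*(n^2 - 4*n - 5) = (n - 5)*(n - 1)*(n + 1)*(n + 3)*(n - 5)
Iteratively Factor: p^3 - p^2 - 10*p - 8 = (p + 2)*(p^2 - 3*p - 4) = (p - 4)*(p + 2)*(p + 1)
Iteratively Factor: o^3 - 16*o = (o + 4)*(o^2 - 4*o) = o*(o + 4)*(o - 4)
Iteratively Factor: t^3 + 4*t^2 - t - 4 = (t + 4)*(t^2 - 1) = (t - 1)*(t + 4)*(t + 1)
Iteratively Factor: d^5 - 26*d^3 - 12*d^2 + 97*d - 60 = (d + 4)*(d^4 - 4*d^3 - 10*d^2 + 28*d - 15) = (d + 3)*(d + 4)*(d^3 - 7*d^2 + 11*d - 5) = (d - 1)*(d + 3)*(d + 4)*(d^2 - 6*d + 5) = (d - 5)*(d - 1)*(d + 3)*(d + 4)*(d - 1)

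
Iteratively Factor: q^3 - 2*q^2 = (q)*(q^2 - 2*q) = q*(q - 2)*(q)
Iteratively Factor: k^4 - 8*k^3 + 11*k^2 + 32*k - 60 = (k + 2)*(k^3 - 10*k^2 + 31*k - 30) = (k - 3)*(k + 2)*(k^2 - 7*k + 10) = (k - 3)*(k - 2)*(k + 2)*(k - 5)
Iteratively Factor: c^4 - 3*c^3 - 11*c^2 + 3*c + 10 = (c - 1)*(c^3 - 2*c^2 - 13*c - 10) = (c - 5)*(c - 1)*(c^2 + 3*c + 2) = (c - 5)*(c - 1)*(c + 1)*(c + 2)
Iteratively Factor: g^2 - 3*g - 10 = (g + 2)*(g - 5)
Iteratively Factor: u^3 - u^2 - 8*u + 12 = (u - 2)*(u^2 + u - 6) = (u - 2)*(u + 3)*(u - 2)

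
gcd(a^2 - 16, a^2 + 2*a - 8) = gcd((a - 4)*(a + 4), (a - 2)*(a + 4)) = a + 4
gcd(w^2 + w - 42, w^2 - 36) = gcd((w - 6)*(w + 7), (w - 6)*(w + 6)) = w - 6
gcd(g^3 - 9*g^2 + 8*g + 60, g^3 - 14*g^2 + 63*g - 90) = g^2 - 11*g + 30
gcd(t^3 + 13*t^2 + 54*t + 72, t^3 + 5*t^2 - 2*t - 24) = t^2 + 7*t + 12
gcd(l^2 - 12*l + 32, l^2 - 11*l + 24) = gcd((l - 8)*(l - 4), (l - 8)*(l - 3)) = l - 8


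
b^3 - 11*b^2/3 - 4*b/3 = b*(b - 4)*(b + 1/3)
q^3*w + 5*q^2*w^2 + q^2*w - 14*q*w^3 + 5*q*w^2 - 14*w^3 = (q - 2*w)*(q + 7*w)*(q*w + w)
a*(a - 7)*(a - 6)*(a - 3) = a^4 - 16*a^3 + 81*a^2 - 126*a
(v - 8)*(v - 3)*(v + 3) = v^3 - 8*v^2 - 9*v + 72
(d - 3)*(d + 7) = d^2 + 4*d - 21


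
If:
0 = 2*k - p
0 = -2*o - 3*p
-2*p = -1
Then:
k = 1/4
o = -3/4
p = 1/2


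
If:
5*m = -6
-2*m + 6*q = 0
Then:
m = -6/5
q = -2/5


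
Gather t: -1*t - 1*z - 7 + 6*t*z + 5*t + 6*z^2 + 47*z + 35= t*(6*z + 4) + 6*z^2 + 46*z + 28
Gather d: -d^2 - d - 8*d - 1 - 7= -d^2 - 9*d - 8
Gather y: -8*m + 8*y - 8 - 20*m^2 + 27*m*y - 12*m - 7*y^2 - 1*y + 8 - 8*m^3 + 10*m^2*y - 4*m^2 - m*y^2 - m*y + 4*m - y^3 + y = -8*m^3 - 24*m^2 - 16*m - y^3 + y^2*(-m - 7) + y*(10*m^2 + 26*m + 8)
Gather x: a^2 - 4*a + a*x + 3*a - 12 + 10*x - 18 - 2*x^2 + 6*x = a^2 - a - 2*x^2 + x*(a + 16) - 30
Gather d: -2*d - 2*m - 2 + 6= -2*d - 2*m + 4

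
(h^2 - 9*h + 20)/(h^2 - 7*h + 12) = (h - 5)/(h - 3)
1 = 1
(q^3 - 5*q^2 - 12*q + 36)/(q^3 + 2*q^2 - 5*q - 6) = (q - 6)/(q + 1)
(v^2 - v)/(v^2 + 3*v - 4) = v/(v + 4)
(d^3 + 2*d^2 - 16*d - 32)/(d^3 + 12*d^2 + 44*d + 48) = (d - 4)/(d + 6)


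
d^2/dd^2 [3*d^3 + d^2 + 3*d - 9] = 18*d + 2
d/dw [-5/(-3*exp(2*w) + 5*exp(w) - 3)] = (25 - 30*exp(w))*exp(w)/(3*exp(2*w) - 5*exp(w) + 3)^2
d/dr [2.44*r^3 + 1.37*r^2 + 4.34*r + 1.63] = 7.32*r^2 + 2.74*r + 4.34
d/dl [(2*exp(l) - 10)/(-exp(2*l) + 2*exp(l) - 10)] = 2*(exp(l) - 10)*exp(2*l)/(exp(4*l) - 4*exp(3*l) + 24*exp(2*l) - 40*exp(l) + 100)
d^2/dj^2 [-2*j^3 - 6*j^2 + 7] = -12*j - 12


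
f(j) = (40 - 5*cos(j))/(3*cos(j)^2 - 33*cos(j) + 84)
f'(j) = (40 - 5*cos(j))*(6*sin(j)*cos(j) - 33*sin(j))/(3*cos(j)^2 - 33*cos(j) + 84)^2 + 5*sin(j)/(3*cos(j)^2 - 33*cos(j) + 84)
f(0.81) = 0.58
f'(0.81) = -0.14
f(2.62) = 0.39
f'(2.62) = -0.04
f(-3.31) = 0.38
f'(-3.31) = -0.01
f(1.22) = 0.52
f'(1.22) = -0.14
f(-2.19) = 0.41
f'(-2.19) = 0.08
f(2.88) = 0.38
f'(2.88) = -0.02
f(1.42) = 0.50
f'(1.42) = -0.14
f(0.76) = 0.59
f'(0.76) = -0.13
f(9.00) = 0.38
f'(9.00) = -0.03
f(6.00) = 0.64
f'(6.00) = 0.06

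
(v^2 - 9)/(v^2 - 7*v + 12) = (v + 3)/(v - 4)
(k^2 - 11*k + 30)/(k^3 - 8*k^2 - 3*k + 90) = 1/(k + 3)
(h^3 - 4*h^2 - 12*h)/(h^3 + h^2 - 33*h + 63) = h*(h^2 - 4*h - 12)/(h^3 + h^2 - 33*h + 63)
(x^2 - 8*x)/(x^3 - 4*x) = (x - 8)/(x^2 - 4)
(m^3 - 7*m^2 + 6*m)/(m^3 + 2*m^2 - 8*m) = (m^2 - 7*m + 6)/(m^2 + 2*m - 8)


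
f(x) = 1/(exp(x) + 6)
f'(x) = -exp(x)/(exp(x) + 6)^2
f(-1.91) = 0.16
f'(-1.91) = -0.00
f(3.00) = 0.04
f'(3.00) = -0.03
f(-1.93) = 0.16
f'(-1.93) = -0.00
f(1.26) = 0.10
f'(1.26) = -0.04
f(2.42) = 0.06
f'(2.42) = -0.04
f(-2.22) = 0.16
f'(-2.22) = -0.00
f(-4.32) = 0.17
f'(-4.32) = -0.00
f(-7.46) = 0.17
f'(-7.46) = -0.00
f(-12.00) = 0.17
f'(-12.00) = 0.00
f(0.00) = 0.14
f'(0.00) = -0.02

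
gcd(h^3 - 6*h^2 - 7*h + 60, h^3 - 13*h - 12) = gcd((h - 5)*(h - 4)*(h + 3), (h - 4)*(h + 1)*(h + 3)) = h^2 - h - 12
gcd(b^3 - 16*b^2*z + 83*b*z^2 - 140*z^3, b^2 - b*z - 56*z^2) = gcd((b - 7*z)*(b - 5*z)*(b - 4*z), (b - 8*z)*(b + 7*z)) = 1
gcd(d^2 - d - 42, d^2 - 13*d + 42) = d - 7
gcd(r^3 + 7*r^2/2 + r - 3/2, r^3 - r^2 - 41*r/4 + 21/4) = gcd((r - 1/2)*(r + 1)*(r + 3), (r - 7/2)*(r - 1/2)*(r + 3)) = r^2 + 5*r/2 - 3/2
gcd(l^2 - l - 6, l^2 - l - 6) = l^2 - l - 6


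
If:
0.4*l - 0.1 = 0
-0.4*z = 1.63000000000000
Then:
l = 0.25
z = -4.08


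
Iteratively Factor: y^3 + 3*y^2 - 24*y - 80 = (y - 5)*(y^2 + 8*y + 16) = (y - 5)*(y + 4)*(y + 4)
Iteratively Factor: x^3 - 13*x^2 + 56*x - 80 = (x - 5)*(x^2 - 8*x + 16) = (x - 5)*(x - 4)*(x - 4)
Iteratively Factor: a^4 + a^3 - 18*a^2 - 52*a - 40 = (a + 2)*(a^3 - a^2 - 16*a - 20) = (a - 5)*(a + 2)*(a^2 + 4*a + 4) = (a - 5)*(a + 2)^2*(a + 2)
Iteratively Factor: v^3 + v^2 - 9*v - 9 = (v + 1)*(v^2 - 9) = (v - 3)*(v + 1)*(v + 3)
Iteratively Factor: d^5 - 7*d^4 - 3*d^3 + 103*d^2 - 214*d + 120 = (d - 1)*(d^4 - 6*d^3 - 9*d^2 + 94*d - 120) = (d - 2)*(d - 1)*(d^3 - 4*d^2 - 17*d + 60) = (d - 3)*(d - 2)*(d - 1)*(d^2 - d - 20) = (d - 5)*(d - 3)*(d - 2)*(d - 1)*(d + 4)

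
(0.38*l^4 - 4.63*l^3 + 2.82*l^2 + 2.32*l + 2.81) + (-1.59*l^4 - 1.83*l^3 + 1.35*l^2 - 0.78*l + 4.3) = -1.21*l^4 - 6.46*l^3 + 4.17*l^2 + 1.54*l + 7.11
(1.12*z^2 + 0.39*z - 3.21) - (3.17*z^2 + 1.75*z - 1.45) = -2.05*z^2 - 1.36*z - 1.76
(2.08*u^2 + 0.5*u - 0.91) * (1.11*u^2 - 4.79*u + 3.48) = 2.3088*u^4 - 9.4082*u^3 + 3.8333*u^2 + 6.0989*u - 3.1668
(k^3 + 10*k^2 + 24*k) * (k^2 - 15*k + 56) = k^5 - 5*k^4 - 70*k^3 + 200*k^2 + 1344*k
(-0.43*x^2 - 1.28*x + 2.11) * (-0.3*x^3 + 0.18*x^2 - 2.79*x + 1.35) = 0.129*x^5 + 0.3066*x^4 + 0.3363*x^3 + 3.3705*x^2 - 7.6149*x + 2.8485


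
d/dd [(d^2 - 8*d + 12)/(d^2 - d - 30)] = 7/(d^2 + 10*d + 25)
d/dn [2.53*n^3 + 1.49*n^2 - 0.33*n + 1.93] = 7.59*n^2 + 2.98*n - 0.33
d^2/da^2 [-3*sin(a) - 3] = 3*sin(a)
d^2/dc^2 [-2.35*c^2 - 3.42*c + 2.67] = -4.70000000000000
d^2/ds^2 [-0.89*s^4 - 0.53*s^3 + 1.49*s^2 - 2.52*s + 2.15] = -10.68*s^2 - 3.18*s + 2.98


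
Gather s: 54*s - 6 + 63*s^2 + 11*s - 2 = 63*s^2 + 65*s - 8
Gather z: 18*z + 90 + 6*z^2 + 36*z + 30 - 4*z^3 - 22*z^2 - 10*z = -4*z^3 - 16*z^2 + 44*z + 120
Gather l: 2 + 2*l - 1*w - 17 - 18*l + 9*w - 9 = -16*l + 8*w - 24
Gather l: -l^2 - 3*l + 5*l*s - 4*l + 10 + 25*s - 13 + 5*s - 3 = -l^2 + l*(5*s - 7) + 30*s - 6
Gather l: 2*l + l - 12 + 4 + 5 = 3*l - 3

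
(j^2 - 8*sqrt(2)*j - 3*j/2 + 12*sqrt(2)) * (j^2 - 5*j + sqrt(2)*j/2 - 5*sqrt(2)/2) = j^4 - 15*sqrt(2)*j^3/2 - 13*j^3/2 - j^2/2 + 195*sqrt(2)*j^2/4 - 225*sqrt(2)*j/4 + 52*j - 60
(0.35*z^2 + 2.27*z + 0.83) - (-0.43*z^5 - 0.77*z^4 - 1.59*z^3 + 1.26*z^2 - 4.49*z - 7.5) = 0.43*z^5 + 0.77*z^4 + 1.59*z^3 - 0.91*z^2 + 6.76*z + 8.33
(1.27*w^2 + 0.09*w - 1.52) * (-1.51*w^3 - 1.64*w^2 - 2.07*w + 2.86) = -1.9177*w^5 - 2.2187*w^4 - 0.4813*w^3 + 5.9387*w^2 + 3.4038*w - 4.3472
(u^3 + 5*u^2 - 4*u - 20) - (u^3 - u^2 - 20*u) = 6*u^2 + 16*u - 20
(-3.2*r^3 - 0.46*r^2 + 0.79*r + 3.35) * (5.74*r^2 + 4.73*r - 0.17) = -18.368*r^5 - 17.7764*r^4 + 2.9028*r^3 + 23.0439*r^2 + 15.7112*r - 0.5695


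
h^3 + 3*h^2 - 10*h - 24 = (h - 3)*(h + 2)*(h + 4)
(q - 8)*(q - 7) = q^2 - 15*q + 56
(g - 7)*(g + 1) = g^2 - 6*g - 7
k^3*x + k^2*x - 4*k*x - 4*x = (k - 2)*(k + 2)*(k*x + x)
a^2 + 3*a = a*(a + 3)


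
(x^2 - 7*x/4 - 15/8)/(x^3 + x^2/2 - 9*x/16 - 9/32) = 4*(2*x - 5)/(8*x^2 - 2*x - 3)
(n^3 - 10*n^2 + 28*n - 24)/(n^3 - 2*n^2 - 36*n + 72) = (n - 2)/(n + 6)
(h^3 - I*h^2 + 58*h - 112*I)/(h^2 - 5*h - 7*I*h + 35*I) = (h^2 + 6*I*h + 16)/(h - 5)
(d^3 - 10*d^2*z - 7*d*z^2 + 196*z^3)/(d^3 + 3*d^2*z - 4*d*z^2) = (-d^2 + 14*d*z - 49*z^2)/(d*(-d + z))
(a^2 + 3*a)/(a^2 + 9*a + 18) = a/(a + 6)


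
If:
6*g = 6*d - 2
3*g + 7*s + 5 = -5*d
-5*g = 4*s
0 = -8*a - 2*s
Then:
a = 25/9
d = 83/9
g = 80/9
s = -100/9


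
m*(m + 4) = m^2 + 4*m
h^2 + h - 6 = (h - 2)*(h + 3)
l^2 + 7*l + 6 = (l + 1)*(l + 6)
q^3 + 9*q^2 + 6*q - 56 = (q - 2)*(q + 4)*(q + 7)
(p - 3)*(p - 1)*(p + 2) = p^3 - 2*p^2 - 5*p + 6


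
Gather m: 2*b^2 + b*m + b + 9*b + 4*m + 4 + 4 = 2*b^2 + 10*b + m*(b + 4) + 8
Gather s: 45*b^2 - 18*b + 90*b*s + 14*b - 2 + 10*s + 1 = 45*b^2 - 4*b + s*(90*b + 10) - 1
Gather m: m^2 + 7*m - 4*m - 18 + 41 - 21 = m^2 + 3*m + 2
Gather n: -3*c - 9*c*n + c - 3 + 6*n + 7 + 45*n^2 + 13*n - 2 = -2*c + 45*n^2 + n*(19 - 9*c) + 2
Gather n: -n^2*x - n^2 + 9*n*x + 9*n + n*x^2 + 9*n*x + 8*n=n^2*(-x - 1) + n*(x^2 + 18*x + 17)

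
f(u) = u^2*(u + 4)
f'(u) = u^2 + 2*u*(u + 4) = u*(3*u + 8)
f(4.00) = 128.00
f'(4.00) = 80.00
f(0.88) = 3.78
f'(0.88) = 9.36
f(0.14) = 0.08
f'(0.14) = 1.18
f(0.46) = 0.94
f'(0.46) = 4.31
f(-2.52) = 9.40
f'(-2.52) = -1.11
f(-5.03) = -26.06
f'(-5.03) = 35.66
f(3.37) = 83.70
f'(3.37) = 61.03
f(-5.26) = -34.86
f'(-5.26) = 40.92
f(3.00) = 63.00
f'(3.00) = 51.00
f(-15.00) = -2475.00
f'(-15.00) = 555.00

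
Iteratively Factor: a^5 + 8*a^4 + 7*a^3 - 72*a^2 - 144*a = (a)*(a^4 + 8*a^3 + 7*a^2 - 72*a - 144) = a*(a + 3)*(a^3 + 5*a^2 - 8*a - 48) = a*(a - 3)*(a + 3)*(a^2 + 8*a + 16) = a*(a - 3)*(a + 3)*(a + 4)*(a + 4)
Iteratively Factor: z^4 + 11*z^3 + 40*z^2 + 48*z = (z + 4)*(z^3 + 7*z^2 + 12*z) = (z + 4)^2*(z^2 + 3*z) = z*(z + 4)^2*(z + 3)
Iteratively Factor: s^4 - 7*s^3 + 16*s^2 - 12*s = (s - 3)*(s^3 - 4*s^2 + 4*s) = (s - 3)*(s - 2)*(s^2 - 2*s) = (s - 3)*(s - 2)^2*(s)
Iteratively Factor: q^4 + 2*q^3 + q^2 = (q + 1)*(q^3 + q^2) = q*(q + 1)*(q^2 + q) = q^2*(q + 1)*(q + 1)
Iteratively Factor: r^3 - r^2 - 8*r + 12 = (r + 3)*(r^2 - 4*r + 4) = (r - 2)*(r + 3)*(r - 2)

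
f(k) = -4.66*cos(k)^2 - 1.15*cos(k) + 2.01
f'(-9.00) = 3.03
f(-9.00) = -0.81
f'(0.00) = 0.00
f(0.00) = -3.80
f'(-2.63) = 3.42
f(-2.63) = -0.53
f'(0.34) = 3.31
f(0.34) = -3.22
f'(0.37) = 3.56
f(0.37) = -3.11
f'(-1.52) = -1.62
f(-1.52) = 1.94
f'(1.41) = 2.61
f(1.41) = 1.71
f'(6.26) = -0.24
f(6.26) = -3.80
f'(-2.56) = 3.65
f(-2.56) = -0.28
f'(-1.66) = -0.32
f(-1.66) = 2.08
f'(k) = 9.32*sin(k)*cos(k) + 1.15*sin(k)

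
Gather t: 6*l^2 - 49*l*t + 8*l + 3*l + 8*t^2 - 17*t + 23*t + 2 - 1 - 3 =6*l^2 + 11*l + 8*t^2 + t*(6 - 49*l) - 2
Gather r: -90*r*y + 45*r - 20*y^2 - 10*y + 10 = r*(45 - 90*y) - 20*y^2 - 10*y + 10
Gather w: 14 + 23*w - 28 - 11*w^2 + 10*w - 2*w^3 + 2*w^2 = -2*w^3 - 9*w^2 + 33*w - 14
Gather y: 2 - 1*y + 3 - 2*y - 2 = 3 - 3*y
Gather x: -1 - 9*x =-9*x - 1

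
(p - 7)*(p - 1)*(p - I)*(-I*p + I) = -I*p^4 - p^3 + 9*I*p^3 + 9*p^2 - 15*I*p^2 - 15*p + 7*I*p + 7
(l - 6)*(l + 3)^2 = l^3 - 27*l - 54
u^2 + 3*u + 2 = (u + 1)*(u + 2)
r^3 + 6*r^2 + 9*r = r*(r + 3)^2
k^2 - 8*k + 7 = (k - 7)*(k - 1)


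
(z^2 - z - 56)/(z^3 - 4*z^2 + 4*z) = (z^2 - z - 56)/(z*(z^2 - 4*z + 4))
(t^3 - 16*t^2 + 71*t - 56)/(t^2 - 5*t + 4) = (t^2 - 15*t + 56)/(t - 4)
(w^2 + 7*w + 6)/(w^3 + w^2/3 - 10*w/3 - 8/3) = 3*(w + 6)/(3*w^2 - 2*w - 8)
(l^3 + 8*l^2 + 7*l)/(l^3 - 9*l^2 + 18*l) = (l^2 + 8*l + 7)/(l^2 - 9*l + 18)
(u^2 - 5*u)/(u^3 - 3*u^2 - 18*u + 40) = u/(u^2 + 2*u - 8)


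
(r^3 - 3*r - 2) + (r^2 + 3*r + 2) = r^3 + r^2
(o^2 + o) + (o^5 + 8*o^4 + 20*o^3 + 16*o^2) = o^5 + 8*o^4 + 20*o^3 + 17*o^2 + o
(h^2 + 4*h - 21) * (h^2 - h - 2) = h^4 + 3*h^3 - 27*h^2 + 13*h + 42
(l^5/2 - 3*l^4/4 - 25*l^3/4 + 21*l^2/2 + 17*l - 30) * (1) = l^5/2 - 3*l^4/4 - 25*l^3/4 + 21*l^2/2 + 17*l - 30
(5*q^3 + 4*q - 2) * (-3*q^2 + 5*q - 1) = -15*q^5 + 25*q^4 - 17*q^3 + 26*q^2 - 14*q + 2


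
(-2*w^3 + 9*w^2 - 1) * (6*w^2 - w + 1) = -12*w^5 + 56*w^4 - 11*w^3 + 3*w^2 + w - 1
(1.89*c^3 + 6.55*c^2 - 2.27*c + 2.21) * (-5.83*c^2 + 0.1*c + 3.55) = -11.0187*c^5 - 37.9975*c^4 + 20.5986*c^3 + 10.1412*c^2 - 7.8375*c + 7.8455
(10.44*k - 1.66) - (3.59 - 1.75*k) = 12.19*k - 5.25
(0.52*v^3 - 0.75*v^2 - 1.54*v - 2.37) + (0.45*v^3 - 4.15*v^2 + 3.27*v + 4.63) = 0.97*v^3 - 4.9*v^2 + 1.73*v + 2.26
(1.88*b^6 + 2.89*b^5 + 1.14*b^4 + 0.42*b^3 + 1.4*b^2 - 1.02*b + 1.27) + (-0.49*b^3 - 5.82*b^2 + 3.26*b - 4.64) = 1.88*b^6 + 2.89*b^5 + 1.14*b^4 - 0.07*b^3 - 4.42*b^2 + 2.24*b - 3.37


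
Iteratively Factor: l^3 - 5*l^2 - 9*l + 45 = (l - 5)*(l^2 - 9) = (l - 5)*(l + 3)*(l - 3)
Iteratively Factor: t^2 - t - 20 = (t + 4)*(t - 5)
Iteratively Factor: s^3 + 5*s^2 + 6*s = (s)*(s^2 + 5*s + 6) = s*(s + 3)*(s + 2)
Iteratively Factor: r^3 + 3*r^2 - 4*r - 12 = (r + 2)*(r^2 + r - 6) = (r + 2)*(r + 3)*(r - 2)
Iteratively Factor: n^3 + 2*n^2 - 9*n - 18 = (n - 3)*(n^2 + 5*n + 6) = (n - 3)*(n + 3)*(n + 2)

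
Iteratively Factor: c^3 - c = (c)*(c^2 - 1) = c*(c + 1)*(c - 1)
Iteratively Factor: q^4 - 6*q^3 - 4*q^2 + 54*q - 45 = (q - 1)*(q^3 - 5*q^2 - 9*q + 45) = (q - 1)*(q + 3)*(q^2 - 8*q + 15) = (q - 3)*(q - 1)*(q + 3)*(q - 5)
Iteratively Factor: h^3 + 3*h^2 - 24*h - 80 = (h + 4)*(h^2 - h - 20) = (h + 4)^2*(h - 5)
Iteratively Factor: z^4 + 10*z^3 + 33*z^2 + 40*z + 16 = (z + 1)*(z^3 + 9*z^2 + 24*z + 16) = (z + 1)*(z + 4)*(z^2 + 5*z + 4) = (z + 1)*(z + 4)^2*(z + 1)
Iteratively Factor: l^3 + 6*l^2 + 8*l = (l)*(l^2 + 6*l + 8) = l*(l + 4)*(l + 2)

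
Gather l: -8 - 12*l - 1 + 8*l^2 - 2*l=8*l^2 - 14*l - 9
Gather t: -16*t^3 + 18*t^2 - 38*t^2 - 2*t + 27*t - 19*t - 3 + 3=-16*t^3 - 20*t^2 + 6*t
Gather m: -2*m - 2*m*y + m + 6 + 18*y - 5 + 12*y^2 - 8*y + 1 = m*(-2*y - 1) + 12*y^2 + 10*y + 2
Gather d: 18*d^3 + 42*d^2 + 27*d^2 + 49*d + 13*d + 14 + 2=18*d^3 + 69*d^2 + 62*d + 16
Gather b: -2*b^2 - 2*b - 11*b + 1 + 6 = -2*b^2 - 13*b + 7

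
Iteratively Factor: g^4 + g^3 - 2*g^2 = (g - 1)*(g^3 + 2*g^2) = (g - 1)*(g + 2)*(g^2) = g*(g - 1)*(g + 2)*(g)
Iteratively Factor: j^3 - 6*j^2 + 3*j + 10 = (j - 2)*(j^2 - 4*j - 5) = (j - 5)*(j - 2)*(j + 1)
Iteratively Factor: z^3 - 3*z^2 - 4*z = (z)*(z^2 - 3*z - 4) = z*(z + 1)*(z - 4)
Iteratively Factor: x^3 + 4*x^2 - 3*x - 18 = (x + 3)*(x^2 + x - 6) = (x - 2)*(x + 3)*(x + 3)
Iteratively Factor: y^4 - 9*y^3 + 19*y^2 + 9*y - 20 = (y - 4)*(y^3 - 5*y^2 - y + 5) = (y - 4)*(y - 1)*(y^2 - 4*y - 5) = (y - 4)*(y - 1)*(y + 1)*(y - 5)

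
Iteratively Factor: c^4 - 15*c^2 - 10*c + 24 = (c + 2)*(c^3 - 2*c^2 - 11*c + 12) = (c + 2)*(c + 3)*(c^2 - 5*c + 4) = (c - 1)*(c + 2)*(c + 3)*(c - 4)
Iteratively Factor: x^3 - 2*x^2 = (x)*(x^2 - 2*x) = x*(x - 2)*(x)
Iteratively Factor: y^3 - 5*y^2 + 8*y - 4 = (y - 1)*(y^2 - 4*y + 4) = (y - 2)*(y - 1)*(y - 2)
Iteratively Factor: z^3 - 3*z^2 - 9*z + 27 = (z + 3)*(z^2 - 6*z + 9) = (z - 3)*(z + 3)*(z - 3)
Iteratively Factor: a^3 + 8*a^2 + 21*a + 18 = (a + 3)*(a^2 + 5*a + 6) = (a + 3)^2*(a + 2)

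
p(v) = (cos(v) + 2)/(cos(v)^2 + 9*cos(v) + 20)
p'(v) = (2*sin(v)*cos(v) + 9*sin(v))*(cos(v) + 2)/(cos(v)^2 + 9*cos(v) + 20)^2 - sin(v)/(cos(v)^2 + 9*cos(v) + 20) = (cos(v)^2 + 4*cos(v) - 2)*sin(v)/(cos(v)^2 + 9*cos(v) + 20)^2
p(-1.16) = 0.10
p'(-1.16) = 0.00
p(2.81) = 0.09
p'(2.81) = -0.01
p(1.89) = 0.10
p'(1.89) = -0.01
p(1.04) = 0.10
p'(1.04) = 0.00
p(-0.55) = 0.10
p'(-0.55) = -0.00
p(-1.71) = 0.10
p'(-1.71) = 0.01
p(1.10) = 0.10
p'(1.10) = 0.00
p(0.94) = 0.10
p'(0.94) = 0.00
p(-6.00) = 0.10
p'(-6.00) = 0.00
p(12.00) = 0.10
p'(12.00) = 0.00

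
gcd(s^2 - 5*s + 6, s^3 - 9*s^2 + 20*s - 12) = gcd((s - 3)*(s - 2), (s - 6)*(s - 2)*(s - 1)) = s - 2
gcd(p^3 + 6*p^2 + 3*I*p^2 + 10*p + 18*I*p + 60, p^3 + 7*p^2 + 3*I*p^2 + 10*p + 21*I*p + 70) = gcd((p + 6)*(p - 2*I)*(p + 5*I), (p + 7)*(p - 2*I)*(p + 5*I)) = p^2 + 3*I*p + 10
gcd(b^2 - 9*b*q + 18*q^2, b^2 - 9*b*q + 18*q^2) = b^2 - 9*b*q + 18*q^2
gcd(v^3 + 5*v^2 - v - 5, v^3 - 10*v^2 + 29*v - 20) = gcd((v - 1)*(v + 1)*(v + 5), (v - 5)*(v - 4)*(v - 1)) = v - 1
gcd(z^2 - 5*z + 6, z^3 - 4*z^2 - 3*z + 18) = z - 3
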